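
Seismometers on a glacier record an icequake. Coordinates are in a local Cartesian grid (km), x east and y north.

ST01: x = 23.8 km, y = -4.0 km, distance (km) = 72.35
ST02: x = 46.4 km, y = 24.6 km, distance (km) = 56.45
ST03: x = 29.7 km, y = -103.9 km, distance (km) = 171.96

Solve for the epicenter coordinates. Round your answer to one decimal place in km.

Circle about each station: (x − 23.8)² + (y + 4.0)² = 72.35²; (x − 46.4)² + (y − 24.6)² = 56.45²; (x − 29.7)² + (y + 103.9)² = 171.96².
Subtracting the ST01 equation from the ST02 and ST03 equations removes the quadratic terms:
45.2 x + 57.2 y = 4223.60
11.8 x − 199.8 y = -13240.86
Solving the 2×2 system: x ≈ 8.9, y ≈ 66.8 km.

8.9 km east, 66.8 km north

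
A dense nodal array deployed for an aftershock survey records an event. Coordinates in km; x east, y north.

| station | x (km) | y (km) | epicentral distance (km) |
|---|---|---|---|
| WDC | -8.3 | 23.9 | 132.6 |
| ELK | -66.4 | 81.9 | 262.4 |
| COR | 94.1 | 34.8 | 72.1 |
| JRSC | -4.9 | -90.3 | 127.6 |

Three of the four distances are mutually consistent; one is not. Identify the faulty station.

ELK

Solve using three stations at a time. Using WDC, COR, JRSC (subtract circle equations pairwise → linear system) gives (x, y) ≈ (110.3, -35.4).
Distances from that point to each station vs reported:
  WDC: calculated 132.6 vs reported 132.6 → residual 0.0 km
  ELK: calculated 212.1 vs reported 262.4 → residual 50.3 km
  COR: calculated 72.1 vs reported 72.1 → residual 0.0 km
  JRSC: calculated 127.6 vs reported 127.6 → residual 0.0 km
WDC, COR, JRSC are mutually consistent (residuals ≈ 0); ELK is off by 50.3 km.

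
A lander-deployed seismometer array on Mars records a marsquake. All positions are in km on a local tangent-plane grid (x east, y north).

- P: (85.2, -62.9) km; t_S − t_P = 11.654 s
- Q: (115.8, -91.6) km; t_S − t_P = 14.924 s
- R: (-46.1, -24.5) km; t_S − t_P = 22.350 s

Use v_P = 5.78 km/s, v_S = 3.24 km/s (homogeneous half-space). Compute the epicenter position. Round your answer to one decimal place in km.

Distance from S−P lag: d = Δt · v_P v_S / (v_P − v_S) = Δt · (5.78·3.24)/(5.78−3.24) ≈ 7.3729·Δt.
So d_P = 85.92, d_Q = 110.03, d_R = 164.78 km.
Circle about each station: (x − 85.2)² + (y + 62.9)² = 85.92²; (x − 115.8)² + (y + 91.6)² = 110.03²; (x + 46.1)² + (y + 24.5)² = 164.78².
Subtracting the P equation from the Q and R equations removes the quadratic terms:
61.2 x − 57.4 y = 5860.40
-262.6 x + 76.8 y = -28260.19
Solving the 2×2 system: x ≈ 113.0, y ≈ 18.4 km.

(113.0, 18.4)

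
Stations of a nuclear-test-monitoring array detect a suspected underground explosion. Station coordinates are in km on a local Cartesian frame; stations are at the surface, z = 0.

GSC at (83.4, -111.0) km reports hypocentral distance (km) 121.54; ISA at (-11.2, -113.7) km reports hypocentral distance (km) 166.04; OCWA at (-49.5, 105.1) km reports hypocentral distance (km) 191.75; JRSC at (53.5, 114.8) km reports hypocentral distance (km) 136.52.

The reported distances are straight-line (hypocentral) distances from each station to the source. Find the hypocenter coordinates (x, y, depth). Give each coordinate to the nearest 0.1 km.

x ≈ 100.6 km, y ≈ -2.4 km, depth ≈ 51.8 km

Each station gives a sphere (x−x_i)² + (y−y_i)² + z² = d_i² (stations at z=0).
Subtracting the GSC sphere from ISA and OCWA: z² cancels, leaving linear equations in x and y:
-189.2 x − 5.4 y = -19020.74
-265.8 x + 432.2 y = -27776.39
Solving: x ≈ 100.601, y ≈ -2.399 km (keep extra digits for the depth step; rounded: 100.6, -2.4).
Then from the GSC sphere: z² = 121.54² − (x − 83.4)² − (y + 111.0)² with x = 100.601, y = -2.399, so z ≈ 51.787 ≈ 51.8 km.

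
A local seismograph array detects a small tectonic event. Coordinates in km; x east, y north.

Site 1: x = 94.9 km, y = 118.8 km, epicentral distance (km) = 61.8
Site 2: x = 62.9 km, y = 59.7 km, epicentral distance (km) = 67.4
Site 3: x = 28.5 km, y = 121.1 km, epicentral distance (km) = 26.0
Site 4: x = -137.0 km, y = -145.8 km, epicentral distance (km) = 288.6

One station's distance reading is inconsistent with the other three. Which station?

Solve using three stations at a time. Using Site 2, Site 3, Site 4 (subtract circle equations pairwise → linear system) gives (x, y) ≈ (10.6, 102.2).
Distances from that point to each station vs reported:
  Site 1: calculated 85.9 vs reported 61.8 → residual 24.1 km
  Site 2: calculated 67.4 vs reported 67.4 → residual 0.0 km
  Site 3: calculated 26.0 vs reported 26.0 → residual 0.0 km
  Site 4: calculated 288.6 vs reported 288.6 → residual 0.0 km
Site 2, Site 3, Site 4 are mutually consistent (residuals ≈ 0); Site 1 is off by 24.1 km.

Site 1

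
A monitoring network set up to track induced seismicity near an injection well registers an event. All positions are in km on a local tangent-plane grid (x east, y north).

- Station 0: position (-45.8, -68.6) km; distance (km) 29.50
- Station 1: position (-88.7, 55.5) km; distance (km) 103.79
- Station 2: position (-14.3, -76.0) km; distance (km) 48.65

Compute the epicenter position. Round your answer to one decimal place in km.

-46.0 km east, -39.1 km north

Circle about each station: (x + 45.8)² + (y + 68.6)² = 29.50²; (x + 88.7)² + (y − 55.5)² = 103.79²; (x + 14.3)² + (y + 76.0)² = 48.65².
Subtracting pairs of circle equations eliminates x²+y² and gives linear equations (the radical axes):
-85.8 x + 248.2 y = -5757.77
63.0 x − 14.8 y = -2319.68
Solving the 2×2 system: x ≈ -46.0, y ≈ -39.1 km.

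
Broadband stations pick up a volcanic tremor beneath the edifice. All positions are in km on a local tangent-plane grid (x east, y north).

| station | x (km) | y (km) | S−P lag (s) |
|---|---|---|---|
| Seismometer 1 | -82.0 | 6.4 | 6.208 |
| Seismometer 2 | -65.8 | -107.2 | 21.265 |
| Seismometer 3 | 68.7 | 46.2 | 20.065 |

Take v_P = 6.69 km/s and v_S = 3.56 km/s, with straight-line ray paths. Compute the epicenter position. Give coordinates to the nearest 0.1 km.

(-83.8, 53.6)

Distance from S−P lag: d = Δt · v_P v_S / (v_P − v_S) = Δt · (6.69·3.56)/(6.69−3.56) ≈ 7.6091·Δt.
So d_Seismometer 1 = 47.24, d_Seismometer 2 = 161.81, d_Seismometer 3 = 152.68 km.
Circle about each station: (x + 82.0)² + (y − 6.4)² = 47.24²; (x + 65.8)² + (y + 107.2)² = 161.81²; (x − 68.7)² + (y − 46.2)² = 152.68².
Subtracting the Seismometer 1 equation from the Seismometer 2 and Seismometer 3 equations removes the quadratic terms:
32.4 x − 227.2 y = -14894.34
301.4 x + 79.6 y = -20990.39
Solving the 2×2 system: x ≈ -83.8, y ≈ 53.6 km.
Check against Seismometer 1 (with the unrounded x, y): √((x + 82.0)²+(y − 6.4)²) = 47.24 ≈ 47.24 km. ✓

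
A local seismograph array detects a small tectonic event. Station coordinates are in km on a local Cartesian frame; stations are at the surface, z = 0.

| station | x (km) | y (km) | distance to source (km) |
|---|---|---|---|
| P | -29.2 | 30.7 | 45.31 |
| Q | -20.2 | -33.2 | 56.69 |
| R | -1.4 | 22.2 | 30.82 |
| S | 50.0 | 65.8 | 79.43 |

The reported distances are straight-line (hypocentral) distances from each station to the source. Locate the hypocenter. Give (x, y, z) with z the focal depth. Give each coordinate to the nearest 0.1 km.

Each station gives a sphere (x−x_i)² + (y−y_i)² + z² = d_i² (stations at z=0).
Subtracting the P sphere from Q and R: z² cancels, leaving linear equations in x and y:
18.0 x − 127.8 y = -1445.61
55.6 x − 17.0 y = -197.21
Solving: x ≈ -0.092, y ≈ 11.299 km (keep extra digits for the depth step; rounded: -0.1, 11.3).
Then from the P sphere: z² = 45.31² − (x + 29.2)² − (y − 30.7)² with x = -0.092, y = 11.299, so z ≈ 28.798 ≈ 28.8 km.
Check against S (with the unrounded solution): distance 79.43 ≈ 79.43 km. ✓

(-0.1, 11.3, 28.8)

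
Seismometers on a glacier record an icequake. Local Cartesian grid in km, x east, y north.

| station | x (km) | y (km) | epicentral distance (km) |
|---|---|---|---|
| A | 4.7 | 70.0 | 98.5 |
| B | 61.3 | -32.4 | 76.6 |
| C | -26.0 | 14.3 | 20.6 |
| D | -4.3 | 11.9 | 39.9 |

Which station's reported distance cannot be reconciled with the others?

C

Solve using three stations at a time. Using A, B, D (subtract circle equations pairwise → linear system) gives (x, y) ≈ (-15.1, -26.5).
Distances from that point to each station vs reported:
  A: calculated 98.5 vs reported 98.5 → residual 0.0 km
  B: calculated 76.6 vs reported 76.6 → residual 0.0 km
  C: calculated 42.2 vs reported 20.6 → residual 21.6 km
  D: calculated 39.9 vs reported 39.9 → residual 0.0 km
A, B, D are mutually consistent (residuals ≈ 0); C is off by 21.6 km.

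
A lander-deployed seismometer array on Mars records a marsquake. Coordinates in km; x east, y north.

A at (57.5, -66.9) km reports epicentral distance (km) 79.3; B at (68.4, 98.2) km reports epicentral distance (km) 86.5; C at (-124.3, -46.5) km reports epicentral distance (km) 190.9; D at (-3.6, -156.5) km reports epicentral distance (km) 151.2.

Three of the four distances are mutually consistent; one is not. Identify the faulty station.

D

Solve using three stations at a time. Using A, B, C (subtract circle equations pairwise → linear system) gives (x, y) ≈ (57.3, 12.4).
Distances from that point to each station vs reported:
  A: calculated 79.3 vs reported 79.3 → residual 0.0 km
  B: calculated 86.5 vs reported 86.5 → residual 0.0 km
  C: calculated 190.9 vs reported 190.9 → residual 0.0 km
  D: calculated 179.5 vs reported 151.2 → residual 28.3 km
A, B, C are mutually consistent (residuals ≈ 0); D is off by 28.3 km.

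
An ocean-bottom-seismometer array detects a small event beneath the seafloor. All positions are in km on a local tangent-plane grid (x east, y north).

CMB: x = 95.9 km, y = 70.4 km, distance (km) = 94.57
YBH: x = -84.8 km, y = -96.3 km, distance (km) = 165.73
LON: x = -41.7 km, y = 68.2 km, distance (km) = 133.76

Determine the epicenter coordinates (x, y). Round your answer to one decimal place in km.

61.0 km east, -17.5 km north

Circle about each station: (x − 95.9)² + (y − 70.4)² = 94.57²; (x + 84.8)² + (y + 96.3)² = 165.73²; (x + 41.7)² + (y − 68.2)² = 133.76².
Subtracting pairs of circle equations eliminates x²+y² and gives linear equations (the radical axes):
-361.4 x − 333.4 y = -16211.19
-275.2 x − 4.4 y = -16711.09
Solving the 2×2 system: x ≈ 61.0, y ≈ -17.5 km.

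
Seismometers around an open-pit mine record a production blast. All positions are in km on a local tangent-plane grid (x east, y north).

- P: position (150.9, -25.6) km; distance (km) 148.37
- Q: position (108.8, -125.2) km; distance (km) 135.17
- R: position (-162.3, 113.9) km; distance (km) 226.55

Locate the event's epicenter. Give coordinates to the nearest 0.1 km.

Circle about each station: (x − 150.9)² + (y + 25.6)² = 148.37²; (x − 108.8)² + (y + 125.2)² = 135.17²; (x + 162.3)² + (y − 113.9)² = 226.55².
Subtracting the P equation from the Q and R equations removes the quadratic terms:
-84.2 x − 199.2 y = 7829.04
-626.4 x + 279.0 y = -13422.92
Solving the 2×2 system: x ≈ 3.3, y ≈ -40.7 km.
Check against P (with the unrounded x, y): √((x − 150.9)²+(y + 25.6)²) = 148.37 ≈ 148.37 km. ✓

x ≈ 3.3 km, y ≈ -40.7 km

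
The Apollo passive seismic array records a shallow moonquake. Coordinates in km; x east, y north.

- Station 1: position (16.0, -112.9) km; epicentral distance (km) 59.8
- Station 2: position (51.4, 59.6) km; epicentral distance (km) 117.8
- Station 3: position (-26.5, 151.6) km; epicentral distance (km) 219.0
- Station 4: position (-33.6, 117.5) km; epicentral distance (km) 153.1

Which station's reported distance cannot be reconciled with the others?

Solve using three stations at a time. Using Station 1, Station 2, Station 3 (subtract circle equations pairwise → linear system) gives (x, y) ≈ (38.6, -57.5).
Distances from that point to each station vs reported:
  Station 1: calculated 59.8 vs reported 59.8 → residual 0.0 km
  Station 2: calculated 117.8 vs reported 117.8 → residual 0.0 km
  Station 3: calculated 219.0 vs reported 219.0 → residual 0.0 km
  Station 4: calculated 189.3 vs reported 153.1 → residual 36.2 km
Station 1, Station 2, Station 3 are mutually consistent (residuals ≈ 0); Station 4 is off by 36.2 km.

Station 4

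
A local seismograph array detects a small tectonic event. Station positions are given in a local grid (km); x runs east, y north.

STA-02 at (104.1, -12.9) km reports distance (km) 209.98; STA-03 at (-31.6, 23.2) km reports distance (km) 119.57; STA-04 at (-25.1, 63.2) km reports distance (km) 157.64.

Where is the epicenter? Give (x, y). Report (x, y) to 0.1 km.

Circle about each station: (x − 104.1)² + (y + 12.9)² = 209.98²; (x + 31.6)² + (y − 23.2)² = 119.57²; (x + 25.1)² + (y − 63.2)² = 157.64².
Subtracting the STA-02 equation from the STA-03 and STA-04 equations removes the quadratic terms:
-271.4 x + 72.2 y = 20328.20
-258.4 x + 152.2 y = 12862.26
Solving the 2×2 system: x ≈ -95.6, y ≈ -77.8 km.

x ≈ -95.6 km, y ≈ -77.8 km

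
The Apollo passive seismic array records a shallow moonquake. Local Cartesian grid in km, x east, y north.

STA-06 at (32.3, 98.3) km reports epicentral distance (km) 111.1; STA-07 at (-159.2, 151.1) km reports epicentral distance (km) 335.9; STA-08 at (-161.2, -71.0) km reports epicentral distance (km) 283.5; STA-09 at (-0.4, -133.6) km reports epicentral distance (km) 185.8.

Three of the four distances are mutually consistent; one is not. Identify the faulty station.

STA-07

Solve using three stations at a time. Using STA-06, STA-08, STA-09 (subtract circle equations pairwise → linear system) gives (x, y) ≈ (108.3, 17.2).
Distances from that point to each station vs reported:
  STA-06: calculated 111.2 vs reported 111.1 → residual 0.1 km
  STA-07: calculated 299.1 vs reported 335.9 → residual 36.8 km
  STA-08: calculated 283.5 vs reported 283.5 → residual 0.0 km
  STA-09: calculated 185.8 vs reported 185.8 → residual 0.0 km
STA-06, STA-08, STA-09 are mutually consistent (residuals ≈ 0); STA-07 is off by 36.8 km.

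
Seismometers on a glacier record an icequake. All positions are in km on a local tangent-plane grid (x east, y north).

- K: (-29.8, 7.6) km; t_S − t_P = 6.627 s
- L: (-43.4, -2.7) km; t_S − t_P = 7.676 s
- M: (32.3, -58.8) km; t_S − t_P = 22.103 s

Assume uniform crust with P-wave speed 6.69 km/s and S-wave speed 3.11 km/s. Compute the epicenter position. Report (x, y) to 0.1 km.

(-47.7, 41.7)

Distance from S−P lag: d = Δt · v_P v_S / (v_P − v_S) = Δt · (6.69·3.11)/(6.69−3.11) ≈ 5.8117·Δt.
So d_K = 38.51, d_L = 44.61, d_M = 128.46 km.
Circle about each station: (x + 29.8)² + (y − 7.6)² = 38.51²; (x + 43.4)² + (y + 2.7)² = 44.61²; (x − 32.3)² + (y + 58.8)² = 128.46².
Subtracting the K equation from the L and M equations removes the quadratic terms:
-27.2 x − 20.6 y = 438.02
124.2 x − 132.8 y = -11464.02
Solving the 2×2 system: x ≈ -47.7, y ≈ 41.7 km.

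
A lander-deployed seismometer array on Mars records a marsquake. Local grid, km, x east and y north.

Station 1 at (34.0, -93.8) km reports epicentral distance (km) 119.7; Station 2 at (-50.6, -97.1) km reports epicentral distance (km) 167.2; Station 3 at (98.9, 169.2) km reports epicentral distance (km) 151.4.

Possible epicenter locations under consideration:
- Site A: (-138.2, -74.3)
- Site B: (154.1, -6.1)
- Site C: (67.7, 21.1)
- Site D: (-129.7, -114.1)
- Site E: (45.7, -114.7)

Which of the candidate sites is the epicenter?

For each candidate, compare |candidate − station| to the reported distance:
Site A: residuals Station 1 53.6, Station 2 76.7, Station 3 188.5 → max 188.5 km
Site B: residuals Station 1 29.0, Station 2 56.8, Station 3 32.4 → max 56.8 km
Site C: residuals Station 1 0.0, Station 2 0.0, Station 3 0.0 → max 0.0 km
Site D: residuals Station 1 45.3, Station 2 86.3, Station 3 212.6 → max 212.6 km
Site E: residuals Station 1 95.7, Station 2 69.3, Station 3 137.4 → max 137.4 km
Only Site C has all residuals ≈ 0.

Site C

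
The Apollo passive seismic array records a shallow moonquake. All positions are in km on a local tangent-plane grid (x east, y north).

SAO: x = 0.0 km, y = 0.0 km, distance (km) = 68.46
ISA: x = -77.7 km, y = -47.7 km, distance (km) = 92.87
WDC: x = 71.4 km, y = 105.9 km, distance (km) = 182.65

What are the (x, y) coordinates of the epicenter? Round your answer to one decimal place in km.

x ≈ 13.1 km, y ≈ -67.2 km

Circle about each station: x² + y² = 68.46²; (x + 77.7)² + (y + 47.7)² = 92.87²; (x − 71.4)² + (y − 105.9)² = 182.65².
Subtracting the SAO equation from the ISA and WDC equations removes the quadratic terms:
-155.4 x − 95.4 y = 4374.51
142.8 x + 211.8 y = -12361.48
Solving the 2×2 system: x ≈ 13.1, y ≈ -67.2 km.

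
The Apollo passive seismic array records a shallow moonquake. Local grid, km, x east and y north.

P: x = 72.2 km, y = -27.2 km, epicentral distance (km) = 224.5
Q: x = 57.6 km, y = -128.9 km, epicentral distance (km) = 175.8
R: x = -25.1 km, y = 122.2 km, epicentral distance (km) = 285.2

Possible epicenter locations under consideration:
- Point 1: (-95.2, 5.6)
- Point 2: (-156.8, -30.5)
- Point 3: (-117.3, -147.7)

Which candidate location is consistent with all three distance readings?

For each candidate, compare |candidate − station| to the reported distance:
Point 1: residuals P 53.9, Q 27.8, R 149.2 → max 149.2 km
Point 2: residuals P 4.5, Q 60.1, R 83.6 → max 83.6 km
Point 3: residuals P 0.1, Q 0.1, R 0.0 → max 0.1 km
Only Point 3 has all residuals ≈ 0.

Point 3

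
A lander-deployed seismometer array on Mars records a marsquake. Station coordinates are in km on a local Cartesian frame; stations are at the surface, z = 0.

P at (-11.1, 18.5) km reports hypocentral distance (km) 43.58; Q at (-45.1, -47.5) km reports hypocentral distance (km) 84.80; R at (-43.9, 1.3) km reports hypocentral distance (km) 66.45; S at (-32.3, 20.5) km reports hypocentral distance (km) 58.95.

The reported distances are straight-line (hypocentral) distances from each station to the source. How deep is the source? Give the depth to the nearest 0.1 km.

32.5 km

Each station gives a sphere (x−x_i)² + (y−y_i)² + z² = d_i² (stations at z=0).
Subtracting the P sphere from Q and R: z² cancels, leaving linear equations in x and y:
-68.0 x − 132.0 y = -1467.02
-65.6 x − 34.4 y = -1052.95
Solving: x ≈ 14.007, y ≈ 3.898 km (keep extra digits for the depth step; rounded: 14.0, 3.9).
Then from the P sphere: z² = 43.58² − (x + 11.1)² − (y − 18.5)² with x = 14.007, y = 3.898, so z ≈ 32.491 ≈ 32.5 km.
Check against S (with the unrounded solution): distance 58.95 ≈ 58.95 km. ✓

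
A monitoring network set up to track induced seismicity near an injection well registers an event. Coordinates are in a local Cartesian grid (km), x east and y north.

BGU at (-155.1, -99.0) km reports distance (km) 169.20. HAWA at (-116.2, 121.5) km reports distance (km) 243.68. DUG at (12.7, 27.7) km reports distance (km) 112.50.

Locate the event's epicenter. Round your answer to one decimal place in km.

Circle about each station: (x + 155.1)² + (y + 99.0)² = 169.20²; (x + 116.2)² + (y − 121.5)² = 243.68²; (x − 12.7)² + (y − 27.7)² = 112.50².
Subtracting the BGU equation from the HAWA and DUG equations removes the quadratic terms:
77.8 x + 441.0 y = -36343.62
335.6 x + 253.4 y = -16956.04
Solving the 2×2 system: x ≈ 13.5, y ≈ -84.8 km.

(13.5, -84.8)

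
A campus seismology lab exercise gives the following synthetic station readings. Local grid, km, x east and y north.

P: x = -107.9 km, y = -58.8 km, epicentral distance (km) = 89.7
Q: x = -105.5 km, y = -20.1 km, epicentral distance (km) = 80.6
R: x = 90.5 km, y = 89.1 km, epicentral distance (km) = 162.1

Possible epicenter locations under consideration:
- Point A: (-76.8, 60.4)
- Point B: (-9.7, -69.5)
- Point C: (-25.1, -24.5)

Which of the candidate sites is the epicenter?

Point C

For each candidate, compare |candidate − station| to the reported distance:
Point A: residuals P 33.5, Q 4.9, R 7.6 → max 33.5 km
Point B: residuals P 9.1, Q 27.2, R 25.5 → max 27.2 km
Point C: residuals P 0.1, Q 0.1, R 0.0 → max 0.1 km
Only Point C has all residuals ≈ 0.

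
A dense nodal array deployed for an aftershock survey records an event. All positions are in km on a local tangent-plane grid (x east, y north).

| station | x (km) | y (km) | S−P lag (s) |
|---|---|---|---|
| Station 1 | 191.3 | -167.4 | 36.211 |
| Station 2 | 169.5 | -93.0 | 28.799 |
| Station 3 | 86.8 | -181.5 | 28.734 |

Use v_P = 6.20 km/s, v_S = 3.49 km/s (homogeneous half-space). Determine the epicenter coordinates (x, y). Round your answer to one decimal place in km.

x ≈ -34.4 km, y ≈ 13.3 km

Distance from S−P lag: d = Δt · v_P v_S / (v_P − v_S) = Δt · (6.20·3.49)/(6.20−3.49) ≈ 7.9845·Δt.
So d_Station 1 = 289.13, d_Station 2 = 229.95, d_Station 3 = 229.43 km.
Circle about each station: (x − 191.3)² + (y + 167.4)² = 289.13²; (x − 169.5)² + (y + 93.0)² = 229.95²; (x − 86.8)² + (y + 181.5)² = 229.43².
Subtracting pairs of circle equations eliminates x²+y² and gives linear equations (the radical axes):
-43.6 x + 148.8 y = 3479.95
-209.0 x − 28.2 y = 6816.07
Solving the 2×2 system: x ≈ -34.4, y ≈ 13.3 km.
Check against Station 1 (with the unrounded x, y): √((x − 191.3)²+(y + 167.4)²) = 289.13 ≈ 289.13 km. ✓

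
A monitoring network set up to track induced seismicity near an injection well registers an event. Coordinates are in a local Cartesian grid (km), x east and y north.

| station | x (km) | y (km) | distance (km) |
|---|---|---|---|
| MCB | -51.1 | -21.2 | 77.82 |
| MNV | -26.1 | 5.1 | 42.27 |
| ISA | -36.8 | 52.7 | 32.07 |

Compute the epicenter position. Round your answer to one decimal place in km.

x ≈ -6.4 km, y ≈ 42.5 km

Circle about each station: (x + 51.1)² + (y + 21.2)² = 77.82²; (x + 26.1)² + (y − 5.1)² = 42.27²; (x + 36.8)² + (y − 52.7)² = 32.07².
Subtracting pairs of circle equations eliminates x²+y² and gives linear equations (the radical axes):
50.0 x + 52.6 y = 1915.77
28.6 x + 147.8 y = 6098.35
Solving the 2×2 system: x ≈ -6.4, y ≈ 42.5 km.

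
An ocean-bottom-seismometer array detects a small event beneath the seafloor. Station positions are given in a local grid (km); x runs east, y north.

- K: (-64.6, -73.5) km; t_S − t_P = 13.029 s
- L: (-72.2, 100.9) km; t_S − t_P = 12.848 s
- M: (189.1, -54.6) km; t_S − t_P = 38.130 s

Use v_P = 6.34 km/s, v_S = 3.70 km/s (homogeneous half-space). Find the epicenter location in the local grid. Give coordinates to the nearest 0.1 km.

x ≈ -143.2 km, y ≈ 11.5 km

Distance from S−P lag: d = Δt · v_P v_S / (v_P − v_S) = Δt · (6.34·3.70)/(6.34−3.70) ≈ 8.8856·Δt.
So d_K = 115.77, d_L = 114.16, d_M = 338.81 km.
Circle about each station: (x + 64.6)² + (y + 73.5)² = 115.77²; (x + 72.2)² + (y − 100.9)² = 114.16²; (x − 189.1)² + (y + 54.6)² = 338.81².
Subtracting pairs of circle equations eliminates x²+y² and gives linear equations (the radical axes):
-15.2 x + 348.8 y = 6188.43
507.4 x + 37.8 y = -72224.96
Solving the 2×2 system: x ≈ -143.2, y ≈ 11.5 km.
Check against K (with the unrounded x, y): √((x + 64.6)²+(y + 73.5)²) = 115.77 ≈ 115.77 km. ✓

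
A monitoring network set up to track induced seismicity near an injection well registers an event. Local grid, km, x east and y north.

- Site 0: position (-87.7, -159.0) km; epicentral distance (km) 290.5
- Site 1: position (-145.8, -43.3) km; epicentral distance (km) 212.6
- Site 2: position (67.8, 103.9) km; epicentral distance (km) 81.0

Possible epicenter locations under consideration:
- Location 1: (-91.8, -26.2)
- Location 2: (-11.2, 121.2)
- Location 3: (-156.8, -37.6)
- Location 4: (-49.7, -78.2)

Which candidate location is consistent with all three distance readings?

Location 2

For each candidate, compare |candidate − station| to the reported distance:
Location 1: residuals Site 0 157.6, Site 1 156.0, Site 2 124.9 → max 157.6 km
Location 2: residuals Site 0 0.0, Site 1 0.1, Site 2 0.1 → max 0.1 km
Location 3: residuals Site 0 150.8, Site 1 200.2, Site 2 184.5 → max 200.2 km
Location 4: residuals Site 0 201.2, Site 1 110.4, Site 2 135.7 → max 201.2 km
Only Location 2 has all residuals ≈ 0.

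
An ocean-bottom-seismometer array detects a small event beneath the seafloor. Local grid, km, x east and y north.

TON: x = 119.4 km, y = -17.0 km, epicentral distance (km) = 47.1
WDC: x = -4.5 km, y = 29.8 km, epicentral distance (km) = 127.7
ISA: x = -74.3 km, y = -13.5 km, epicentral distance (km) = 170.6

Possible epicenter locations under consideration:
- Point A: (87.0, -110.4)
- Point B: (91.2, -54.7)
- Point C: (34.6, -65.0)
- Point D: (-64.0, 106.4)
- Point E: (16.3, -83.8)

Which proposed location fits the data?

Point B

For each candidate, compare |candidate − station| to the reported distance:
Point A: residuals TON 51.8, WDC 39.7, ISA 17.6 → max 51.8 km
Point B: residuals TON 0.0, WDC 0.0, ISA 0.0 → max 0.0 km
Point C: residuals TON 50.3, WDC 25.2, ISA 50.1 → max 50.3 km
Point D: residuals TON 174.0, WDC 30.7, ISA 50.3 → max 174.0 km
Point E: residuals TON 75.7, WDC 12.2, ISA 55.9 → max 75.7 km
Only Point B has all residuals ≈ 0.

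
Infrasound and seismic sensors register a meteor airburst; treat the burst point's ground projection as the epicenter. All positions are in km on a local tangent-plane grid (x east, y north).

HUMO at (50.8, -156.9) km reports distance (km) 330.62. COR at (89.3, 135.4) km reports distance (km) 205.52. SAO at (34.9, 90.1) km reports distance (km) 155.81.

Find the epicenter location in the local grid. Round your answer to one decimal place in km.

Circle about each station: (x − 50.8)² + (y + 156.9)² = 330.62²; (x − 89.3)² + (y − 135.4)² = 205.52²; (x − 34.9)² + (y − 90.1)² = 155.81².
Subtracting the HUMO equation from the COR and SAO equations removes the quadratic terms:
77.0 x + 584.6 y = 66180.51
-31.8 x + 494.0 y = 67170.60
Solving the 2×2 system: x ≈ -116.1, y ≈ 128.5 km.

(-116.1, 128.5)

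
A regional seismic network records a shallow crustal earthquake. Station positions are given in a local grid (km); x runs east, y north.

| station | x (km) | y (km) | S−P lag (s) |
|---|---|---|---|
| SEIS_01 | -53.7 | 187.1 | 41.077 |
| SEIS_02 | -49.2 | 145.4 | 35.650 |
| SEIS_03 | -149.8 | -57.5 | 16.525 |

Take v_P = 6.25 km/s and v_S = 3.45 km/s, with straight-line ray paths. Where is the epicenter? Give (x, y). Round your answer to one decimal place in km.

Distance from S−P lag: d = Δt · v_P v_S / (v_P − v_S) = Δt · (6.25·3.45)/(6.25−3.45) ≈ 7.7009·Δt.
So d_SEIS_01 = 316.33, d_SEIS_02 = 274.54, d_SEIS_03 = 127.26 km.
Circle about each station: (x + 53.7)² + (y − 187.1)² = 316.33²; (x + 49.2)² + (y − 145.4)² = 274.54²; (x + 149.8)² + (y + 57.5)² = 127.26².
Subtracting pairs of circle equations eliminates x²+y² and gives linear equations (the radical axes):
9.0 x − 83.4 y = 10364.16
-192.2 x − 489.2 y = 71725.75
Solving the 2×2 system: x ≈ -44.6, y ≈ -129.1 km.
Check against SEIS_01 (with the unrounded x, y): √((x + 53.7)²+(y − 187.1)²) = 316.32 ≈ 316.33 km. ✓

(-44.6, -129.1)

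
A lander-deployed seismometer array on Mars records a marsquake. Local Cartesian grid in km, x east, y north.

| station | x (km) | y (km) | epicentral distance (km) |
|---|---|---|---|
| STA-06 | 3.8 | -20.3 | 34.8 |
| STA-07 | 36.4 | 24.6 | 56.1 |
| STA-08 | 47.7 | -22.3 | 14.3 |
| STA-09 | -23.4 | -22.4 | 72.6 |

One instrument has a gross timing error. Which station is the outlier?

Solve using three stations at a time. Using STA-06, STA-07, STA-08 (subtract circle equations pairwise → linear system) gives (x, y) ≈ (36.7, -31.5).
Distances from that point to each station vs reported:
  STA-06: calculated 34.8 vs reported 34.8 → residual 0.0 km
  STA-07: calculated 56.1 vs reported 56.1 → residual 0.0 km
  STA-08: calculated 14.3 vs reported 14.3 → residual 0.0 km
  STA-09: calculated 60.8 vs reported 72.6 → residual 11.8 km
STA-06, STA-07, STA-08 are mutually consistent (residuals ≈ 0); STA-09 is off by 11.8 km.

STA-09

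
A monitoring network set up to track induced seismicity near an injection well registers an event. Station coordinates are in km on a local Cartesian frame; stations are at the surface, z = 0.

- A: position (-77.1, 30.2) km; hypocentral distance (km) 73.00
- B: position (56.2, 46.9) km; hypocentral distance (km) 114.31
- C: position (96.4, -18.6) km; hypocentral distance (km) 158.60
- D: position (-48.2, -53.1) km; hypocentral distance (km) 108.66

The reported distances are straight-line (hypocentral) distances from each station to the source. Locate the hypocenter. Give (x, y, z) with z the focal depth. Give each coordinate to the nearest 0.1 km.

x ≈ -39.1 km, y ≈ 35.6 km, depth ≈ 62.1 km

Each station gives a sphere (x−x_i)² + (y−y_i)² + z² = d_i² (stations at z=0).
Subtracting the A sphere from B and C: z² cancels, leaving linear equations in x and y:
266.6 x + 33.4 y = -9236.18
347.0 x − 97.6 y = -17042.49
Solving: x ≈ -39.103, y ≈ 35.591 km (keep extra digits for the depth step; rounded: -39.1, 35.6).
Then from the A sphere: z² = 73.00² − (x + 77.1)² − (y − 30.2)² with x = -39.103, y = 35.591, so z ≈ 62.098 ≈ 62.1 km.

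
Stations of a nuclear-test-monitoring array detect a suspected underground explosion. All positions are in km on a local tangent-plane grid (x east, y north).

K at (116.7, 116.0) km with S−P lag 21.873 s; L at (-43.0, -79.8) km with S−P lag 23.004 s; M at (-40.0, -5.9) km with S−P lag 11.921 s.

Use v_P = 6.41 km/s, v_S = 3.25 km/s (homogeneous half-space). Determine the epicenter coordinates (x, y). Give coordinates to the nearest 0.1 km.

Distance from S−P lag: d = Δt · v_P v_S / (v_P − v_S) = Δt · (6.41·3.25)/(6.41−3.25) ≈ 6.5926·Δt.
So d_K = 144.20, d_L = 151.66, d_M = 78.59 km.
Circle about each station: (x − 116.7)² + (y − 116.0)² = 144.20²; (x + 43.0)² + (y + 79.8)² = 151.66²; (x + 40.0)² + (y + 5.9)² = 78.59².
Subtracting the K equation from the L and M equations removes the quadratic terms:
-319.4 x − 391.6 y = -21064.97
-313.4 x − 243.8 y = -10822.83
Solving the 2×2 system: x ≈ -20.0, y ≈ 70.1 km.
Check against K (with the unrounded x, y): √((x − 116.7)²+(y − 116.0)²) = 144.20 ≈ 144.20 km. ✓

(-20.0, 70.1)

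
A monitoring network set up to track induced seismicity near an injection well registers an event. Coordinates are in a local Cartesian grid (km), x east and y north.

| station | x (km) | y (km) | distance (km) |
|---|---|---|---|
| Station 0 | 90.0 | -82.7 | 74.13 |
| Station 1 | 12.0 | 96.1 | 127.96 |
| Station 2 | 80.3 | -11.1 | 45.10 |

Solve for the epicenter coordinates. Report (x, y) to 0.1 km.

38.9 km east, -29.0 km north

Circle about each station: (x − 90.0)² + (y + 82.7)² = 74.13²; (x − 12.0)² + (y − 96.1)² = 127.96²; (x − 80.3)² + (y + 11.1)² = 45.10².
Subtracting the Station 0 equation from the Station 1 and Station 2 equations removes the quadratic terms:
-156.0 x + 357.6 y = -16438.58
-19.4 x + 143.2 y = -4906.74
Solving the 2×2 system: x ≈ 38.9, y ≈ -29.0 km.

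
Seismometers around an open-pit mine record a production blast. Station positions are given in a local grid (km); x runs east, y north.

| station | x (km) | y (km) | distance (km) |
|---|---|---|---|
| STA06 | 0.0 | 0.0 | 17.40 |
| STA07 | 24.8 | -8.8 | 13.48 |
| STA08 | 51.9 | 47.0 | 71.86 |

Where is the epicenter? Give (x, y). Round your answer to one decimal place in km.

x ≈ 11.9 km, y ≈ -12.7 km

Circle about each station: x² + y² = 17.40²; (x − 24.8)² + (y + 8.8)² = 13.48²; (x − 51.9)² + (y − 47.0)² = 71.86².
Subtracting the STA06 equation from the STA07 and STA08 equations removes the quadratic terms:
49.6 x − 17.6 y = 813.53
103.8 x + 94.0 y = 41.51
Solving the 2×2 system: x ≈ 11.9, y ≈ -12.7 km.
Check against STA06 (with the unrounded x, y): √(x²+y²) = 17.40 ≈ 17.40 km. ✓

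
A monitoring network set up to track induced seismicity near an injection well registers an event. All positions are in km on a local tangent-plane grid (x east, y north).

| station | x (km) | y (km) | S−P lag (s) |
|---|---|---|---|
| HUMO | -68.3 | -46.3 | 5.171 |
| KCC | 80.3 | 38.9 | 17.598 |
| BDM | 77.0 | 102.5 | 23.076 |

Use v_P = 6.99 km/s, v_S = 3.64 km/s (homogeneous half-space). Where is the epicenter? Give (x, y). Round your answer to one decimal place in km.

Distance from S−P lag: d = Δt · v_P v_S / (v_P − v_S) = Δt · (6.99·3.64)/(6.99−3.64) ≈ 7.5951·Δt.
So d_HUMO = 39.27, d_KCC = 133.66, d_BDM = 175.26 km.
Circle about each station: (x + 68.3)² + (y + 46.3)² = 39.27²; (x − 80.3)² + (y − 38.9)² = 133.66²; (x − 77.0)² + (y − 102.5)² = 175.26².
Subtracting the HUMO equation from the KCC and BDM equations removes the quadratic terms:
297.2 x + 170.4 y = -15170.14
290.6 x + 297.6 y = -19547.26
Solving the 2×2 system: x ≈ -30.4, y ≈ -36.0 km.

(-30.4, -36.0)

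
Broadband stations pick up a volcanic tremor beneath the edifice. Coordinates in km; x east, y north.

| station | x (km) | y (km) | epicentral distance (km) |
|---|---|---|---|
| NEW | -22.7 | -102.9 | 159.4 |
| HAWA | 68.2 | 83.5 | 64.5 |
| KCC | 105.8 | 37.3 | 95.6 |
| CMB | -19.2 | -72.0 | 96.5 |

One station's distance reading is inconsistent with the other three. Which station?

CMB

Solve using three stations at a time. Using NEW, HAWA, KCC (subtract circle equations pairwise → linear system) gives (x, y) ≈ (11.5, 52.8).
Distances from that point to each station vs reported:
  NEW: calculated 159.4 vs reported 159.4 → residual 0.0 km
  HAWA: calculated 64.5 vs reported 64.5 → residual 0.0 km
  KCC: calculated 95.6 vs reported 95.6 → residual 0.0 km
  CMB: calculated 128.5 vs reported 96.5 → residual 32.0 km
NEW, HAWA, KCC are mutually consistent (residuals ≈ 0); CMB is off by 32.0 km.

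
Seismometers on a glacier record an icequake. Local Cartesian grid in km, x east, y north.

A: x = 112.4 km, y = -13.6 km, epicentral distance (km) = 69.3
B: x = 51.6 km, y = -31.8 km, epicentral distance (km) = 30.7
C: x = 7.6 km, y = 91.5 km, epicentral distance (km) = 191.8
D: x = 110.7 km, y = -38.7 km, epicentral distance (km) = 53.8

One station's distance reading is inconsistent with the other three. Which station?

Solve using three stations at a time. Using A, B, D (subtract circle equations pairwise → linear system) gives (x, y) ≈ (61.7, -60.8).
Distances from that point to each station vs reported:
  A: calculated 69.3 vs reported 69.3 → residual 0.0 km
  B: calculated 30.7 vs reported 30.7 → residual 0.0 km
  C: calculated 161.6 vs reported 191.8 → residual 30.2 km
  D: calculated 53.8 vs reported 53.8 → residual 0.0 km
A, B, D are mutually consistent (residuals ≈ 0); C is off by 30.2 km.

C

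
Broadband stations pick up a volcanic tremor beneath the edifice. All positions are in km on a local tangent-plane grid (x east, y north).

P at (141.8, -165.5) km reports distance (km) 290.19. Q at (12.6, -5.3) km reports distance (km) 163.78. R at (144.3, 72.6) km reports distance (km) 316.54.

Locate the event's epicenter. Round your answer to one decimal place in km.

Circle about each station: (x − 141.8)² + (y + 165.5)² = 290.19²; (x − 12.6)² + (y + 5.3)² = 163.78²; (x − 144.3)² + (y − 72.6)² = 316.54².
Subtracting the P equation from the Q and R equations removes the quadratic terms:
-258.4 x + 320.4 y = 10075.71
5.0 x + 476.2 y = -37391.58
Solving the 2×2 system: x ≈ -134.6, y ≈ -77.1 km.

(-134.6, -77.1)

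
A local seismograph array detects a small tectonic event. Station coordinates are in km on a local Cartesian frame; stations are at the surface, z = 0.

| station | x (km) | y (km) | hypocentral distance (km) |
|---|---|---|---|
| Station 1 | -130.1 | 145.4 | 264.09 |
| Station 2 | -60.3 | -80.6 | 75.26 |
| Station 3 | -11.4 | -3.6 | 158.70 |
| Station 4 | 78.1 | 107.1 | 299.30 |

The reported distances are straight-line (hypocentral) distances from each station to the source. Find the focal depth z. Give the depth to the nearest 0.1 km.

z ≈ 31.8 km

Each station gives a sphere (x−x_i)² + (y−y_i)² + z² = d_i² (stations at z=0).
Subtracting the Station 1 sphere from Station 2 and Station 3: z² cancels, leaving linear equations in x and y:
139.6 x − 452.0 y = 36144.74
237.4 x − 298.0 y = 6633.59
Solving: x ≈ -118.300, y ≈ -116.503 km (keep extra digits for the depth step; rounded: -118.3, -116.5).
Then from the Station 1 sphere: z² = 264.09² − (x + 130.1)² − (y − 145.4)² with x = -118.300, y = -116.503, so z ≈ 31.798 ≈ 31.8 km.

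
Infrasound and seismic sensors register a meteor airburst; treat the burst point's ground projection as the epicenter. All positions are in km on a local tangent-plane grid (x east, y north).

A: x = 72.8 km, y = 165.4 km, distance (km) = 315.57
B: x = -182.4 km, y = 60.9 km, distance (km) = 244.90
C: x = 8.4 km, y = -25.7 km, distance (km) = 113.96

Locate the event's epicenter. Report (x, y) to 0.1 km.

Circle about each station: (x − 72.8)² + (y − 165.4)² = 315.57²; (x + 182.4)² + (y − 60.9)² = 244.90²; (x − 8.4)² + (y + 25.7)² = 113.96².
Subtracting the A equation from the B and C equations removes the quadratic terms:
-510.4 x − 209.0 y = 43929.98
-128.8 x − 382.2 y = 54671.59
Solving the 2×2 system: x ≈ -31.9, y ≈ -132.3 km.
Check against A (with the unrounded x, y): √((x − 72.8)²+(y − 165.4)²) = 315.57 ≈ 315.57 km. ✓

-31.9 km east, -132.3 km north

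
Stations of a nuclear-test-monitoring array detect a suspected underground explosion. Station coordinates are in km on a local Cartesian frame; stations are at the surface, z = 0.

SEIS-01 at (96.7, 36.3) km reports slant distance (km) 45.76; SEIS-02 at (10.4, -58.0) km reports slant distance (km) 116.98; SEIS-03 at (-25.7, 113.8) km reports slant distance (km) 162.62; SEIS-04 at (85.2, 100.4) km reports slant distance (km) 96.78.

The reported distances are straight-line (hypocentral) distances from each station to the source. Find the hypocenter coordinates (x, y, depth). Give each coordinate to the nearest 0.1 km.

x ≈ 95.3 km, y ≈ 12.4 km, depth ≈ 39.0 km

Each station gives a sphere (x−x_i)² + (y−y_i)² + z² = d_i² (stations at z=0).
Subtracting the SEIS-01 sphere from SEIS-02 and SEIS-03: z² cancels, leaving linear equations in x and y:
-172.6 x − 188.6 y = -18786.76
-244.8 x + 155.0 y = -21408.94
Solving: x ≈ 95.302, y ≈ 12.394 km (keep extra digits for the depth step; rounded: 95.3, 12.4).
Then from the SEIS-01 sphere: z² = 45.76² − (x − 96.7)² − (y − 36.3)² with x = 95.302, y = 12.394, so z ≈ 38.994 ≈ 39.0 km.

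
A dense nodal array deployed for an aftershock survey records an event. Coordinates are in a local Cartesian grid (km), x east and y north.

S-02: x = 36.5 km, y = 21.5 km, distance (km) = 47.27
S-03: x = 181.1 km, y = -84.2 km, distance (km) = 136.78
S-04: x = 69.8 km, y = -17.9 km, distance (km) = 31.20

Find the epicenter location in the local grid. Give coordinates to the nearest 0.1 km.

Circle about each station: (x − 36.5)² + (y − 21.5)² = 47.27²; (x − 181.1)² + (y + 84.2)² = 136.78²; (x − 69.8)² + (y + 17.9)² = 31.20².
Subtracting the S-02 equation from the S-03 and S-04 equations removes the quadratic terms:
289.2 x − 211.4 y = 21618.03
66.6 x − 78.8 y = 4658.96
Solving the 2×2 system: x ≈ 82.5, y ≈ 10.6 km.

82.5 km east, 10.6 km north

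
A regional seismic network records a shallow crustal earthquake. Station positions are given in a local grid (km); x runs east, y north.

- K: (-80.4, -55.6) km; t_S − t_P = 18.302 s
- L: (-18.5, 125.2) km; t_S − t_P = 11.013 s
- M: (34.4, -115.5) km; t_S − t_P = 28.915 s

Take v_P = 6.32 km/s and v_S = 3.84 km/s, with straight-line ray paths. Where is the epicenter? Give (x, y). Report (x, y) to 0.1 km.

Distance from S−P lag: d = Δt · v_P v_S / (v_P − v_S) = Δt · (6.32·3.84)/(6.32−3.84) ≈ 9.7858·Δt.
So d_K = 179.10, d_L = 107.77, d_M = 282.96 km.
Circle about each station: (x + 80.4)² + (y + 55.6)² = 179.10²; (x + 18.5)² + (y − 125.2)² = 107.77²; (x − 34.4)² + (y + 115.5)² = 282.96².
Subtracting the K equation from the L and M equations removes the quadratic terms:
123.8 x + 361.6 y = 26924.21
229.6 x − 119.8 y = -43021.46
Solving the 2×2 system: x ≈ -126.0, y ≈ 117.6 km.

-126.0 km east, 117.6 km north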